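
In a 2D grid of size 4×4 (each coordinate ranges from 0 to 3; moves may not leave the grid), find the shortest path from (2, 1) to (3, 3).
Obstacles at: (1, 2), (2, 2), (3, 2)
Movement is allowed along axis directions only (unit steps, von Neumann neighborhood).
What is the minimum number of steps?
7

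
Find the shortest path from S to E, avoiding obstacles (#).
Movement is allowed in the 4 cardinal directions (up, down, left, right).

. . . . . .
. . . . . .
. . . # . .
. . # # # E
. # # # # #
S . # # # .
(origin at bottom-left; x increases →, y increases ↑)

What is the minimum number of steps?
11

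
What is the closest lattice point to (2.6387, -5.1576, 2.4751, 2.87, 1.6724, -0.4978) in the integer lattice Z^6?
(3, -5, 2, 3, 2, 0)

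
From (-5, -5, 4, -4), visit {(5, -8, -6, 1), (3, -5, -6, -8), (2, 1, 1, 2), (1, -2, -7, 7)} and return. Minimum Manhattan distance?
92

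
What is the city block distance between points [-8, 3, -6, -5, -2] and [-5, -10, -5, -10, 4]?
28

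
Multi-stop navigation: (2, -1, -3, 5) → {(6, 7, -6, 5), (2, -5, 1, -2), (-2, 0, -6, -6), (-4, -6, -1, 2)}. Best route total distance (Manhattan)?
74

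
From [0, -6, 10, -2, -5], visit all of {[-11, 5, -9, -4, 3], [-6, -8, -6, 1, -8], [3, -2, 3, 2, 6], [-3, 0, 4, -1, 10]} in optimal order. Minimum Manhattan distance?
118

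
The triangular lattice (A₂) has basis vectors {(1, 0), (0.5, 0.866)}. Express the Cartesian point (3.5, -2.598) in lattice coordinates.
5b₁ - 3b₂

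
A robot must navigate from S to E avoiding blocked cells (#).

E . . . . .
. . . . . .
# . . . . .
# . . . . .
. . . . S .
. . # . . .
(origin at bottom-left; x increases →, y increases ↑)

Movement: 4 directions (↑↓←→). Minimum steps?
8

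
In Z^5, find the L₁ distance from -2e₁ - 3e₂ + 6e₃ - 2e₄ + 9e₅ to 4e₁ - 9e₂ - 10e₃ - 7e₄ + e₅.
41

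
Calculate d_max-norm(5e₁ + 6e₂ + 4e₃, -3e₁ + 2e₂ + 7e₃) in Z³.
8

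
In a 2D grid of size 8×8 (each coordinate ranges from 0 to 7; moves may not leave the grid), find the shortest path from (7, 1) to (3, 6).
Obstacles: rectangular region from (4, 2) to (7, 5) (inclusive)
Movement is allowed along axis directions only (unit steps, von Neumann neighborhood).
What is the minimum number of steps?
9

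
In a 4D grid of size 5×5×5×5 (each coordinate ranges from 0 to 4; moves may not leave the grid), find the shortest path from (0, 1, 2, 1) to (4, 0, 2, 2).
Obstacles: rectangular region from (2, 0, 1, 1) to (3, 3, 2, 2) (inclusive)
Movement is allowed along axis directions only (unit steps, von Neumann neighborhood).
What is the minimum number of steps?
8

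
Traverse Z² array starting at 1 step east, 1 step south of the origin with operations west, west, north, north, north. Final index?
(-1, 2)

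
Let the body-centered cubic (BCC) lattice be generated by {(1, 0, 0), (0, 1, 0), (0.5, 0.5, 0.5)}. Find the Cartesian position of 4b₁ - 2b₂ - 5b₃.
(1.5, -4.5, -2.5)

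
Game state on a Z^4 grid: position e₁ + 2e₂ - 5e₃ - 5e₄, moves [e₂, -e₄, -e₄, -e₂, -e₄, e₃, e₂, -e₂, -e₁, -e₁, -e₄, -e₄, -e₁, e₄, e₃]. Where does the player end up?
(-2, 2, -3, -9)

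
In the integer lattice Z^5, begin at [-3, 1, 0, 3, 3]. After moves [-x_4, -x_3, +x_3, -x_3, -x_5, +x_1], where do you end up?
(-2, 1, -1, 2, 2)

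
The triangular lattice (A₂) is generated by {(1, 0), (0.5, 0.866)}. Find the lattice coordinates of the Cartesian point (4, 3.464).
2b₁ + 4b₂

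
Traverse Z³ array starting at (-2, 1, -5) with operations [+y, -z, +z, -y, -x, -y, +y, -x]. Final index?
(-4, 1, -5)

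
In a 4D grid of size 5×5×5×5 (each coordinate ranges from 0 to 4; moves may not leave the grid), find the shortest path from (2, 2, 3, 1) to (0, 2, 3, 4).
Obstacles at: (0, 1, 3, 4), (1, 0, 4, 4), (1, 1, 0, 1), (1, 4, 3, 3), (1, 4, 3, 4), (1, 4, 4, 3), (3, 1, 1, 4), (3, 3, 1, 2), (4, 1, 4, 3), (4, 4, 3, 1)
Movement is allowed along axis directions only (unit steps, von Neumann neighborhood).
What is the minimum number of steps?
5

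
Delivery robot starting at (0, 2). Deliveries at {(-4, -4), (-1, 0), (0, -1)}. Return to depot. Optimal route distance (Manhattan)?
20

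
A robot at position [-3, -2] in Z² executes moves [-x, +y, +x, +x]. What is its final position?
(-2, -1)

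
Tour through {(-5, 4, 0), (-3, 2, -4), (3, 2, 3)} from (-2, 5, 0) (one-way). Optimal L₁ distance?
25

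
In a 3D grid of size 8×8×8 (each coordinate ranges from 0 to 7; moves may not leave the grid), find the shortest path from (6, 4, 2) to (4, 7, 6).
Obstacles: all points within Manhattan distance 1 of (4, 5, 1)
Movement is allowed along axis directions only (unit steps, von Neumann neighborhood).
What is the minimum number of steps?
9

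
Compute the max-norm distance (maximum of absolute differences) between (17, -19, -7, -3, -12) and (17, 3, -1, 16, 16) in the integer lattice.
28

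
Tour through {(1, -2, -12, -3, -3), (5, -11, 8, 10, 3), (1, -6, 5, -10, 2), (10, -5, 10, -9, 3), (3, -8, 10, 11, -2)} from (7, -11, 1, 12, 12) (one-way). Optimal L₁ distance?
118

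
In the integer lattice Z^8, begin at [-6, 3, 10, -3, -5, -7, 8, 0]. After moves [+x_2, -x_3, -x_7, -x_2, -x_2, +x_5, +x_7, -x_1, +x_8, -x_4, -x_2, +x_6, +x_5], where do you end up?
(-7, 1, 9, -4, -3, -6, 8, 1)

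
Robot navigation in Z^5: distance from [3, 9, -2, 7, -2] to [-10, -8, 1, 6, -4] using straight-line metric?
21.7256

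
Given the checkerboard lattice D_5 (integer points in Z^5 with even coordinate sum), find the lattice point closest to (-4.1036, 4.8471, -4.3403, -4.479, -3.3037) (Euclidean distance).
(-4, 5, -4, -4, -3)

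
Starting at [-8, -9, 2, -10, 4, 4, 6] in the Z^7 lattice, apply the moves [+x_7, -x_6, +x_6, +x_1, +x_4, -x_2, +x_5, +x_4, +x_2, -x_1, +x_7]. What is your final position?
(-8, -9, 2, -8, 5, 4, 8)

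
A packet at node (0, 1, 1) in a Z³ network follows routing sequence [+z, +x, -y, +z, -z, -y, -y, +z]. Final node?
(1, -2, 3)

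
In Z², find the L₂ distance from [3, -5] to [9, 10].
16.1555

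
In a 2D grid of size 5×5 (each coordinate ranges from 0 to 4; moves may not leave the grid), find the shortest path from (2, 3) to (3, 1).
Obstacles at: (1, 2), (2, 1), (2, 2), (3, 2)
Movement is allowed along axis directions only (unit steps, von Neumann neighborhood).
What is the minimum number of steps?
5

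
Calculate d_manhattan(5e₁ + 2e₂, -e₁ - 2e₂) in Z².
10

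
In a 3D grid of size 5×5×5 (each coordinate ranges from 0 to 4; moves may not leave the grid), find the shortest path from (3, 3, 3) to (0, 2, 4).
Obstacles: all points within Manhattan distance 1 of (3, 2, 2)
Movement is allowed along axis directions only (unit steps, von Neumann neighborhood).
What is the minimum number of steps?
5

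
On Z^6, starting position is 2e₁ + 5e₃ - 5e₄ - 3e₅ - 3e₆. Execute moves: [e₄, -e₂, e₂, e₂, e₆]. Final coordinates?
(2, 1, 5, -4, -3, -2)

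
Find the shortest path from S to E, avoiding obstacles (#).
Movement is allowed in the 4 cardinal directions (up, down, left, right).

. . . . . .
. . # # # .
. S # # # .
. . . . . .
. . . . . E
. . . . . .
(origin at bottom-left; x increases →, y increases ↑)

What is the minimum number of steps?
6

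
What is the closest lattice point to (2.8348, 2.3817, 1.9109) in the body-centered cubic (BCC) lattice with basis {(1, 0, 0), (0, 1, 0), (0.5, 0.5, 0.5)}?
(3, 2, 2)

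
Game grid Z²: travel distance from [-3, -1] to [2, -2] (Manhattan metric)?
6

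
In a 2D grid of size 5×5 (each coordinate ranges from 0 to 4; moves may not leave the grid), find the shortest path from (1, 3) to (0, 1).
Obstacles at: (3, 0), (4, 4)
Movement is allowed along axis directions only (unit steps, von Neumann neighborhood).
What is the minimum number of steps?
3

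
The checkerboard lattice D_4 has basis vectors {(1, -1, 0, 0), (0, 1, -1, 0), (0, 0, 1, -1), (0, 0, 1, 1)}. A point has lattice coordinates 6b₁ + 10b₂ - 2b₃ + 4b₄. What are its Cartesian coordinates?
(6, 4, -8, 6)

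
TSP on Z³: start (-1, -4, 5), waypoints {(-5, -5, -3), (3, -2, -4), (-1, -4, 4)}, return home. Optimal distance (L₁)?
40
(one optimal route: (-1, -4, 5) → (-5, -5, -3) → (3, -2, -4) → (-1, -4, 4) → (-1, -4, 5))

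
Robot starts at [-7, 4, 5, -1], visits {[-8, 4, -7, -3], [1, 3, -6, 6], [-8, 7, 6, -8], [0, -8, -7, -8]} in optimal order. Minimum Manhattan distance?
80
(one optimal route: (-7, 4, 5, -1) → (-8, 7, 6, -8) → (-8, 4, -7, -3) → (1, 3, -6, 6) → (0, -8, -7, -8))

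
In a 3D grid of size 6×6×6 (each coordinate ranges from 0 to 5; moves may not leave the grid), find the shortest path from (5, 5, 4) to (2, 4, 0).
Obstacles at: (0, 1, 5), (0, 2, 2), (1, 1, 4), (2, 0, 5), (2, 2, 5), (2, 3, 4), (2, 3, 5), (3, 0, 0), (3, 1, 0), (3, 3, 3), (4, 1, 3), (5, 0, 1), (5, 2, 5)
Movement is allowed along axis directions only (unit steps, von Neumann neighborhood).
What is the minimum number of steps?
8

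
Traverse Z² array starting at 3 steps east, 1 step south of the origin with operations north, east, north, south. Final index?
(4, 0)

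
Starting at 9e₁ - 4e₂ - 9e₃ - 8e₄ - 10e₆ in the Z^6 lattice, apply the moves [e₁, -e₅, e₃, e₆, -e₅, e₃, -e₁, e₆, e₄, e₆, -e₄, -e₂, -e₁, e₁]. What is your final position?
(9, -5, -7, -8, -2, -7)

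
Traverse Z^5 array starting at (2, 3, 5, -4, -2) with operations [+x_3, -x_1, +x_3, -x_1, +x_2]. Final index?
(0, 4, 7, -4, -2)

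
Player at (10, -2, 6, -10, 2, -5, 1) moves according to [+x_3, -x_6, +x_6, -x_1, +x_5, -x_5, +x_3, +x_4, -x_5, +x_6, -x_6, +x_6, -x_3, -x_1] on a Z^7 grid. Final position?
(8, -2, 7, -9, 1, -4, 1)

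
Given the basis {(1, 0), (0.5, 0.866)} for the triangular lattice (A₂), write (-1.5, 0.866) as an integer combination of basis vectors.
-2b₁ + b₂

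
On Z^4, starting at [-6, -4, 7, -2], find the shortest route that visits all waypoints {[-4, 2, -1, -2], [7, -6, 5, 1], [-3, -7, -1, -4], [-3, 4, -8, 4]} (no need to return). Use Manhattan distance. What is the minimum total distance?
70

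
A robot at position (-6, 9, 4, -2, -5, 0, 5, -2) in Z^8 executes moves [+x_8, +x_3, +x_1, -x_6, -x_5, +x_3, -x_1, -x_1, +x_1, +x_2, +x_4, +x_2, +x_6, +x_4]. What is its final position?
(-6, 11, 6, 0, -6, 0, 5, -1)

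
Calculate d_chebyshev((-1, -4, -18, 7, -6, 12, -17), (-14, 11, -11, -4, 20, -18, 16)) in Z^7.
33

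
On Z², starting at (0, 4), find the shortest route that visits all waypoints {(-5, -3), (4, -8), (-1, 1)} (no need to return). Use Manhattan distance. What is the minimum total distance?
26
(one optimal route: (0, 4) → (-1, 1) → (-5, -3) → (4, -8))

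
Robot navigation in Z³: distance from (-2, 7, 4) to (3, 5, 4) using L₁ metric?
7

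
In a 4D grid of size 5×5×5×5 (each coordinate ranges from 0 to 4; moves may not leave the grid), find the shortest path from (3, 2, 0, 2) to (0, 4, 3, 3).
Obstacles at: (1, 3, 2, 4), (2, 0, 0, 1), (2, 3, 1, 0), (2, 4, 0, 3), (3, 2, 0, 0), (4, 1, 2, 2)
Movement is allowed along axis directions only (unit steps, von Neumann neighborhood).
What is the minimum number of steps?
9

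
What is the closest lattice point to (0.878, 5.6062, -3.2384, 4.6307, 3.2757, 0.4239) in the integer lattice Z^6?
(1, 6, -3, 5, 3, 0)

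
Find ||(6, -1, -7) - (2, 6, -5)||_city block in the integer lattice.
13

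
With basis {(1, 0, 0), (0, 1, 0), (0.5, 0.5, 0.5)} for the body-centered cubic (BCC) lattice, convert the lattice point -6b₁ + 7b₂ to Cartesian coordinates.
(-6, 7, 0)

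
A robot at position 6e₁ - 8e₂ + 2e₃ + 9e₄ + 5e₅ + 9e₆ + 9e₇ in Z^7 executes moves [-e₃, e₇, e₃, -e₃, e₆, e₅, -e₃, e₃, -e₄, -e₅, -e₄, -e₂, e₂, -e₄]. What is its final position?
(6, -8, 1, 6, 5, 10, 10)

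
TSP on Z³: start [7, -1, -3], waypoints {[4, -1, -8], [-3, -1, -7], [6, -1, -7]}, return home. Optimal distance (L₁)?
30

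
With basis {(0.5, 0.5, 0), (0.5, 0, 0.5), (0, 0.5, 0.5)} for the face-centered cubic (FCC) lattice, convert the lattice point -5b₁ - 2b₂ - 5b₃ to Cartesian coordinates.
(-3.5, -5, -3.5)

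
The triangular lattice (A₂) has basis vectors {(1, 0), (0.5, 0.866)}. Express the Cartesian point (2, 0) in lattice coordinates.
2b₁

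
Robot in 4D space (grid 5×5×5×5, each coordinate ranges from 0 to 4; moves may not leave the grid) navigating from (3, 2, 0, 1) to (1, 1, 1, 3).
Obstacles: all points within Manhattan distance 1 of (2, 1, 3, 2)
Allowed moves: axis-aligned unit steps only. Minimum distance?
6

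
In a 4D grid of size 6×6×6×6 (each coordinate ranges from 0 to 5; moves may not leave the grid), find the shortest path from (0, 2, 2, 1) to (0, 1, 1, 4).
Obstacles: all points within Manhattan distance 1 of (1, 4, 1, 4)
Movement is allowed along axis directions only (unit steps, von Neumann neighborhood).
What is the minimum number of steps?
5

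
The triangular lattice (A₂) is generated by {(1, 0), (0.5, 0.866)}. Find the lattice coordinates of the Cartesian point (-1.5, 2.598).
-3b₁ + 3b₂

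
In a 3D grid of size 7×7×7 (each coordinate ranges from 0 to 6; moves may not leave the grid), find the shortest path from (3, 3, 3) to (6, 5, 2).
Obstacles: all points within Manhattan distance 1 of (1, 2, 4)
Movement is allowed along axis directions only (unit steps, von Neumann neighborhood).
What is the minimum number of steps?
6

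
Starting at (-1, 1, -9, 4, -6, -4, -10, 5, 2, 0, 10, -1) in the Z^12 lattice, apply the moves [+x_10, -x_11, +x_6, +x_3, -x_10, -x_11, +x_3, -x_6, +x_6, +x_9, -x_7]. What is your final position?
(-1, 1, -7, 4, -6, -3, -11, 5, 3, 0, 8, -1)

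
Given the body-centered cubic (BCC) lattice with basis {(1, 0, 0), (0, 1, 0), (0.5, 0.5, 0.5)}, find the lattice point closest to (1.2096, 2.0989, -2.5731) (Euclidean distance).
(1, 2, -3)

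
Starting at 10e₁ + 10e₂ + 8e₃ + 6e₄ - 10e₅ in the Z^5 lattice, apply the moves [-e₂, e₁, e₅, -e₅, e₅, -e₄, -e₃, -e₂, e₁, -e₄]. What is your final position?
(12, 8, 7, 4, -9)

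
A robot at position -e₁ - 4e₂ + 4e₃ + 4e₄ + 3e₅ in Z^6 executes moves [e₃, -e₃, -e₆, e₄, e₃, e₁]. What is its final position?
(0, -4, 5, 5, 3, -1)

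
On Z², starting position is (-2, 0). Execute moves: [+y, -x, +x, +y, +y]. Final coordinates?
(-2, 3)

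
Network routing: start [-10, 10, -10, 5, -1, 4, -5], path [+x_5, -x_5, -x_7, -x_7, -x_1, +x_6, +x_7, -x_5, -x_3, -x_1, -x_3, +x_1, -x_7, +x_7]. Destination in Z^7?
(-11, 10, -12, 5, -2, 5, -6)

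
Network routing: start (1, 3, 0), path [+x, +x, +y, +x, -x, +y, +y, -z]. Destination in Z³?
(3, 6, -1)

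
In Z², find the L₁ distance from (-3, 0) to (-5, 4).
6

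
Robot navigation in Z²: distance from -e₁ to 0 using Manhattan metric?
1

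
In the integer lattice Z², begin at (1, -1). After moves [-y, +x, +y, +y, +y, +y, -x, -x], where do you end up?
(0, 2)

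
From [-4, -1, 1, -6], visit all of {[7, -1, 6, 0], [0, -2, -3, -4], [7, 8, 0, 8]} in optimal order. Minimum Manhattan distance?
55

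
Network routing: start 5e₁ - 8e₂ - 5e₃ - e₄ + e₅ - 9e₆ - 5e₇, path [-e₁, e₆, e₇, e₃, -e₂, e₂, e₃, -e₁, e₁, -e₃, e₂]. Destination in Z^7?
(4, -7, -4, -1, 1, -8, -4)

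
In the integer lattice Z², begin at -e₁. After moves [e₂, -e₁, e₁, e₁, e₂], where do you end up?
(0, 2)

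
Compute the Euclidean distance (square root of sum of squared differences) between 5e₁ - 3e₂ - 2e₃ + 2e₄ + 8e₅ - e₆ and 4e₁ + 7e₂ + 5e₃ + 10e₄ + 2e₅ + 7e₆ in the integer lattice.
17.72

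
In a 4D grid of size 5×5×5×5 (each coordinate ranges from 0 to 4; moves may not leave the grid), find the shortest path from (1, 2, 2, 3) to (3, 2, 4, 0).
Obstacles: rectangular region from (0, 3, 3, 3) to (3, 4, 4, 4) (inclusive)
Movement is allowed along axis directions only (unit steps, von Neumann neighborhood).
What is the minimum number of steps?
7
(one shortest path: (1, 2, 2, 3) → (2, 2, 2, 3) → (3, 2, 2, 3) → (3, 2, 3, 3) → (3, 2, 4, 3) → (3, 2, 4, 2) → (3, 2, 4, 1) → (3, 2, 4, 0))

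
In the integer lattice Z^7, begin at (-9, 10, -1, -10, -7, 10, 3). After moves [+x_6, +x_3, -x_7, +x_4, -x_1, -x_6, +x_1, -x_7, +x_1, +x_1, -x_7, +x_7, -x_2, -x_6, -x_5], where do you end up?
(-7, 9, 0, -9, -8, 9, 1)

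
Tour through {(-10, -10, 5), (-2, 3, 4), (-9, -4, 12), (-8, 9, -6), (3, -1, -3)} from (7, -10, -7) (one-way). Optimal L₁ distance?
99
(one optimal route: (7, -10, -7) → (3, -1, -3) → (-8, 9, -6) → (-2, 3, 4) → (-10, -10, 5) → (-9, -4, 12))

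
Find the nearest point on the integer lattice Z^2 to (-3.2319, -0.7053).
(-3, -1)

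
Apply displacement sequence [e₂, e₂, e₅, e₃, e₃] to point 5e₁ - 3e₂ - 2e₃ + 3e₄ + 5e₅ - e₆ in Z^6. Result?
(5, -1, 0, 3, 6, -1)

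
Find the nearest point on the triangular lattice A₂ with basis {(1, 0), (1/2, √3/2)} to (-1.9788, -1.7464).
(-2, -1.732)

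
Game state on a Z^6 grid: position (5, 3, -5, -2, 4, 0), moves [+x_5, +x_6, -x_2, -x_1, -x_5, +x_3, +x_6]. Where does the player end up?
(4, 2, -4, -2, 4, 2)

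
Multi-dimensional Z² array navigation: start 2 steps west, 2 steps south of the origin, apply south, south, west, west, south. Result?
(-4, -5)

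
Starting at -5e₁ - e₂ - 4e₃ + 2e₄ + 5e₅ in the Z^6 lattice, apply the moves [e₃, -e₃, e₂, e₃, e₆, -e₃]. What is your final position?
(-5, 0, -4, 2, 5, 1)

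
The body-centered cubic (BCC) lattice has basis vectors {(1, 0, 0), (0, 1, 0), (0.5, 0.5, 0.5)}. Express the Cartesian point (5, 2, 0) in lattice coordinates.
5b₁ + 2b₂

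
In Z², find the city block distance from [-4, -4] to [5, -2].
11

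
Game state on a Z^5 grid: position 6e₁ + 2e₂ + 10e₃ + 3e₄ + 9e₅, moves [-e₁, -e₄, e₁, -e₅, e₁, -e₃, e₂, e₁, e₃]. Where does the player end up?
(8, 3, 10, 2, 8)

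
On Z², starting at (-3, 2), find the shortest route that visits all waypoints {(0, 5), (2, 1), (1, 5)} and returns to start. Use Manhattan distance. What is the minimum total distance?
18
(one optimal route: (-3, 2) → (0, 5) → (1, 5) → (2, 1) → (-3, 2))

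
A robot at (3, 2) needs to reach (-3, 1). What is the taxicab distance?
7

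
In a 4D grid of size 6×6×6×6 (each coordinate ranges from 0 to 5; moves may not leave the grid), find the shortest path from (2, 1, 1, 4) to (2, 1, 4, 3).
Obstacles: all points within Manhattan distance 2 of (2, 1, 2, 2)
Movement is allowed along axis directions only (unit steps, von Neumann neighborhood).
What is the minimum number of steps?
6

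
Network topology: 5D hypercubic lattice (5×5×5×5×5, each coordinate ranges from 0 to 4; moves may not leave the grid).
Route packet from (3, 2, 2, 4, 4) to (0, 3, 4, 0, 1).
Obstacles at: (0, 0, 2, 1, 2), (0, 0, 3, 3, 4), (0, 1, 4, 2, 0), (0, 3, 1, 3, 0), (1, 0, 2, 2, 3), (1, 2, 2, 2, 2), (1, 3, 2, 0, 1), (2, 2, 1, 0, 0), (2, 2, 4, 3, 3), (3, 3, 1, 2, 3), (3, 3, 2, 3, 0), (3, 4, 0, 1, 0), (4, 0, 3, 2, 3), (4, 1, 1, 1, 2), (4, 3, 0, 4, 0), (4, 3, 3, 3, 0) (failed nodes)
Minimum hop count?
13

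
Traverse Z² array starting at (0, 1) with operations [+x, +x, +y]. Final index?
(2, 2)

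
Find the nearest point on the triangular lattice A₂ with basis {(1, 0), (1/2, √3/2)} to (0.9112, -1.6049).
(1, -1.732)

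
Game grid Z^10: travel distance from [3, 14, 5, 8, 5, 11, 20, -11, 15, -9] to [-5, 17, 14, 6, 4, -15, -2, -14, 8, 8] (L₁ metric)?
98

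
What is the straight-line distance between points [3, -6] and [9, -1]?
7.81025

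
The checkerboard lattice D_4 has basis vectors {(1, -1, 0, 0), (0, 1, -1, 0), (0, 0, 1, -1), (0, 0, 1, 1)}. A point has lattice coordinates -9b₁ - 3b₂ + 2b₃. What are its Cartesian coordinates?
(-9, 6, 5, -2)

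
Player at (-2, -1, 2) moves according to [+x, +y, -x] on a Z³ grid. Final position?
(-2, 0, 2)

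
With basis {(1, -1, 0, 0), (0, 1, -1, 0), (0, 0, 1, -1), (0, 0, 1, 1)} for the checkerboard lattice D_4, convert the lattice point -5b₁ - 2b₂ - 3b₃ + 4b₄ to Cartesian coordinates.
(-5, 3, 3, 7)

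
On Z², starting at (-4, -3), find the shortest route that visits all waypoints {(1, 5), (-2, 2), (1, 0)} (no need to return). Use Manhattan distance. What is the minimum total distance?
17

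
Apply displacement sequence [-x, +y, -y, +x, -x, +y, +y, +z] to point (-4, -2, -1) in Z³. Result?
(-5, 0, 0)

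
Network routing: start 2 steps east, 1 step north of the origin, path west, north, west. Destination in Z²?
(0, 2)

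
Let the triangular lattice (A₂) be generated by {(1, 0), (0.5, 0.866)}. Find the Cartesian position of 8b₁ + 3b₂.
(9.5, 2.598)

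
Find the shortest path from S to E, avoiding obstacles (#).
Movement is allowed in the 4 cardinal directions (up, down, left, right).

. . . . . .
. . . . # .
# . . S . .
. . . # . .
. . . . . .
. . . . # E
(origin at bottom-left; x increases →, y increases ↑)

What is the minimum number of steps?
5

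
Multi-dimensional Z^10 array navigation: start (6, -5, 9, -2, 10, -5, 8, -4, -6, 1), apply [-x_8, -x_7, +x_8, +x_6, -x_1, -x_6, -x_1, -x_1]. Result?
(3, -5, 9, -2, 10, -5, 7, -4, -6, 1)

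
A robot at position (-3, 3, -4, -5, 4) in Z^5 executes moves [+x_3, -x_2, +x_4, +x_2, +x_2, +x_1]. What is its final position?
(-2, 4, -3, -4, 4)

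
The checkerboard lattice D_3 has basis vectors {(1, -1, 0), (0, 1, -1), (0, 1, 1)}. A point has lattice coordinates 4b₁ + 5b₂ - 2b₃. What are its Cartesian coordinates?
(4, -1, -7)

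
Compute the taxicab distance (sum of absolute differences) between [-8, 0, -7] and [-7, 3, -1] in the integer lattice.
10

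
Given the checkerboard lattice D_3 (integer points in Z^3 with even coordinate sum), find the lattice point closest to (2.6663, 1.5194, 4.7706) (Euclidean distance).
(3, 2, 5)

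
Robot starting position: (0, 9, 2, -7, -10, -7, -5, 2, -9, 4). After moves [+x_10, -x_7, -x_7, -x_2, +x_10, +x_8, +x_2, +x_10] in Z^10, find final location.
(0, 9, 2, -7, -10, -7, -7, 3, -9, 7)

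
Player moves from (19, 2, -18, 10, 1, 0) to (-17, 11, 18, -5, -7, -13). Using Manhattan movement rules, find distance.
117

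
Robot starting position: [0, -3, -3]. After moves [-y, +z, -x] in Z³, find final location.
(-1, -4, -2)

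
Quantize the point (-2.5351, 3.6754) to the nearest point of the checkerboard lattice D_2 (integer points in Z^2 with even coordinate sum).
(-2, 4)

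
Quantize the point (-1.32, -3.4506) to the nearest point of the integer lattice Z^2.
(-1, -3)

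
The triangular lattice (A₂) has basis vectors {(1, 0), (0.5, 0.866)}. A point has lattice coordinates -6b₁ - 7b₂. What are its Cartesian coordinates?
(-9.5, -6.062)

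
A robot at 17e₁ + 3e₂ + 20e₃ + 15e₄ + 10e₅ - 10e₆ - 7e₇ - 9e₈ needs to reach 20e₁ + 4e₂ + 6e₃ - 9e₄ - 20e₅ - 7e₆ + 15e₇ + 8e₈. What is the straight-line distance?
49.6387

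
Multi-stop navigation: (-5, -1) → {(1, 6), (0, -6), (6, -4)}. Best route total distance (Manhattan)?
33
(one optimal route: (-5, -1) → (0, -6) → (6, -4) → (1, 6))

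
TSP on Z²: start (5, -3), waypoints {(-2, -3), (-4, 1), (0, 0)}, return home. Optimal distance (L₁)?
26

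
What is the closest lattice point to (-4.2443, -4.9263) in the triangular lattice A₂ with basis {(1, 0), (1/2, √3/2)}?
(-4, -5.196)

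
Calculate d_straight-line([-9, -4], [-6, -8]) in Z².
5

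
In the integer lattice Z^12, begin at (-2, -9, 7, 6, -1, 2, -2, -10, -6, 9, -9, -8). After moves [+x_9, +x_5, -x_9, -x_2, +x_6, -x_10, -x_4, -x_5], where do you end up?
(-2, -10, 7, 5, -1, 3, -2, -10, -6, 8, -9, -8)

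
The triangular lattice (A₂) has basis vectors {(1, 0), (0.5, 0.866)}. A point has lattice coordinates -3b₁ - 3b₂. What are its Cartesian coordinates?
(-4.5, -2.598)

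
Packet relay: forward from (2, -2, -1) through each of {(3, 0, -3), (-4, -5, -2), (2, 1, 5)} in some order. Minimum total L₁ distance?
32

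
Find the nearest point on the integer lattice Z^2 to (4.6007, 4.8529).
(5, 5)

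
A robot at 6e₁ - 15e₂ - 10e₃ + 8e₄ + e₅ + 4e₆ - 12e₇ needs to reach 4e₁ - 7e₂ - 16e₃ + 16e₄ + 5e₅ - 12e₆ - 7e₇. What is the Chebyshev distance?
16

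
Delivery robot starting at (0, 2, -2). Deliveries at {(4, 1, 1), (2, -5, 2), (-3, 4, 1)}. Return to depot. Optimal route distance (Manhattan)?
40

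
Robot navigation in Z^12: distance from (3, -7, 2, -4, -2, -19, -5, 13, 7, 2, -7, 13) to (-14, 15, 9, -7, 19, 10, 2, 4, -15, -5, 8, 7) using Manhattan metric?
165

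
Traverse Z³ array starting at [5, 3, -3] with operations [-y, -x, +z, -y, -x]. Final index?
(3, 1, -2)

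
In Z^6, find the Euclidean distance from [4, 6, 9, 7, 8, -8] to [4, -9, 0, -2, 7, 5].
23.6008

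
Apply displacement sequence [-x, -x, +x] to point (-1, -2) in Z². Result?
(-2, -2)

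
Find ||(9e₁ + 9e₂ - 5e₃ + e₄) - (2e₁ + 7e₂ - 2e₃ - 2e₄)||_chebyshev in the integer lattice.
7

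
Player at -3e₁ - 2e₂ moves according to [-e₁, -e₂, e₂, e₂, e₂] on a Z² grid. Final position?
(-4, 0)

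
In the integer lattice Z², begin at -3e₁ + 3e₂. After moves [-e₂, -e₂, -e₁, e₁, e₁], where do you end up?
(-2, 1)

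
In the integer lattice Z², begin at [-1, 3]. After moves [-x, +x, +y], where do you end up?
(-1, 4)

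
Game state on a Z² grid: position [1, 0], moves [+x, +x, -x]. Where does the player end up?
(2, 0)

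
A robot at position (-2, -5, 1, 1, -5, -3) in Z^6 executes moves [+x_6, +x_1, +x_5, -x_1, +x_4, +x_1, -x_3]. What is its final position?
(-1, -5, 0, 2, -4, -2)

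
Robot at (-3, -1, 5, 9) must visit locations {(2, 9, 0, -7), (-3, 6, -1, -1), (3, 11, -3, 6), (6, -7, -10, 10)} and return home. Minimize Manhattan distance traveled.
120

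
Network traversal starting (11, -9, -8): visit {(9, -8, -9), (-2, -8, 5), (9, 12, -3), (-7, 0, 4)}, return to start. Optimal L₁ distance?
106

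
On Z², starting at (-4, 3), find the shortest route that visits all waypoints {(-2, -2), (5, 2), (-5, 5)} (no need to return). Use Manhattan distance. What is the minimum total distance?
24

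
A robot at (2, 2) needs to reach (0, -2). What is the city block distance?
6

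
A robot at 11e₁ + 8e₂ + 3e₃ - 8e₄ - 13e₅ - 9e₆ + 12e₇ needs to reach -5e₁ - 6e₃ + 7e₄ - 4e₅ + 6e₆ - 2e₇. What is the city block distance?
86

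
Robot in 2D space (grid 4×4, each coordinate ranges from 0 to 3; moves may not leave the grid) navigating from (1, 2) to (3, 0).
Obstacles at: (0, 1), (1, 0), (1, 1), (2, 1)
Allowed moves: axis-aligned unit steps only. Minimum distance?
4
(one shortest path: (1, 2) → (2, 2) → (3, 2) → (3, 1) → (3, 0))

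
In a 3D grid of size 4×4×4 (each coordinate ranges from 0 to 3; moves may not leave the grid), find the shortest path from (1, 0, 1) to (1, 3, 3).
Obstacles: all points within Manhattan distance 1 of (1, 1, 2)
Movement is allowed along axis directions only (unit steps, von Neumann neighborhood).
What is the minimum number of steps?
7
(one shortest path: (1, 0, 1) → (0, 0, 1) → (0, 1, 1) → (0, 2, 1) → (1, 2, 1) → (1, 3, 1) → (1, 3, 2) → (1, 3, 3))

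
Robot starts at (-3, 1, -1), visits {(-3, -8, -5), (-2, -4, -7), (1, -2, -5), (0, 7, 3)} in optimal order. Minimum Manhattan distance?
45
(one optimal route: (-3, 1, -1) → (-3, -8, -5) → (-2, -4, -7) → (1, -2, -5) → (0, 7, 3))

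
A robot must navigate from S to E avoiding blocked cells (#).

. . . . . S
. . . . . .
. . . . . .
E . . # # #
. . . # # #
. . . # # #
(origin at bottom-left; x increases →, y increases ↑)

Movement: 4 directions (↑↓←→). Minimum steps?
8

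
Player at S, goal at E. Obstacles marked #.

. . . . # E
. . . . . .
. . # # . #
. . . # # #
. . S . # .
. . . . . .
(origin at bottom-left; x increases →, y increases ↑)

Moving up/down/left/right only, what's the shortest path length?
9
(one shortest path: (2, 1) → (1, 1) → (1, 2) → (1, 3) → (1, 4) → (2, 4) → (3, 4) → (4, 4) → (5, 4) → (5, 5))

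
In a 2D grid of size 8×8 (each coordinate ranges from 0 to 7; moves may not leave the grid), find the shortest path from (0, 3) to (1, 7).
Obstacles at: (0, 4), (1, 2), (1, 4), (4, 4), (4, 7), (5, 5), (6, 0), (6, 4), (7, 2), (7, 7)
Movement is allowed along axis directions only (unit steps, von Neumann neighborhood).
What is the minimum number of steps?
7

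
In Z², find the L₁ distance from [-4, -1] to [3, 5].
13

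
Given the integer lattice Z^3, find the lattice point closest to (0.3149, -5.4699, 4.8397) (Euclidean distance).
(0, -5, 5)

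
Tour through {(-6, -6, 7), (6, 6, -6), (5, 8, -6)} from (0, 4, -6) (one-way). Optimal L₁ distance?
49
(one optimal route: (0, 4, -6) → (6, 6, -6) → (5, 8, -6) → (-6, -6, 7))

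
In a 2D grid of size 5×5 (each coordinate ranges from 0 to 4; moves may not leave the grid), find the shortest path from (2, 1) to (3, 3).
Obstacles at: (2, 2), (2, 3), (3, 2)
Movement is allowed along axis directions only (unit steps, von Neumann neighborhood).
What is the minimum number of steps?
5
(one shortest path: (2, 1) → (3, 1) → (4, 1) → (4, 2) → (4, 3) → (3, 3))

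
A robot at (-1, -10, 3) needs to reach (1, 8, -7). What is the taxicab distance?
30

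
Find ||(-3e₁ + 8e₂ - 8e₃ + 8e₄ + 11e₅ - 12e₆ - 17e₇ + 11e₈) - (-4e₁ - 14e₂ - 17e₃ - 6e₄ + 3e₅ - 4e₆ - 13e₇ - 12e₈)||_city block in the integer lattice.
89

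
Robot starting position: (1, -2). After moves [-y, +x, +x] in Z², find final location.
(3, -3)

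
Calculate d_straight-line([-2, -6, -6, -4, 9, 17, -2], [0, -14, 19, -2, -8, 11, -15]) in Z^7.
34.5109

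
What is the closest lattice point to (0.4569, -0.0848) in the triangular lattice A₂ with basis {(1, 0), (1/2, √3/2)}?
(0, 0)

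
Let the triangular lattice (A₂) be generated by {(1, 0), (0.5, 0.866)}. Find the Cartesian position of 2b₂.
(1, 1.732)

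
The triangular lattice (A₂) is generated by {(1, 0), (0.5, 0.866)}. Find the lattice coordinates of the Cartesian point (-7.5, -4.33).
-5b₁ - 5b₂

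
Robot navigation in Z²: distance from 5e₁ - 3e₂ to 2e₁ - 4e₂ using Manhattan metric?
4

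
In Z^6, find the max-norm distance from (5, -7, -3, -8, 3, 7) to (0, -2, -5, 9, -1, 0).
17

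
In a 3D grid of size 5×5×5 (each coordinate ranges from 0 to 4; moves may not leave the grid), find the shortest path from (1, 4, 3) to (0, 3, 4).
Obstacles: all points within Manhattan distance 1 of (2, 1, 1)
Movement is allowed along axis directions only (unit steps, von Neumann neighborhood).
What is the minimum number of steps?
3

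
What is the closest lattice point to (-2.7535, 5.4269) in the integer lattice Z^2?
(-3, 5)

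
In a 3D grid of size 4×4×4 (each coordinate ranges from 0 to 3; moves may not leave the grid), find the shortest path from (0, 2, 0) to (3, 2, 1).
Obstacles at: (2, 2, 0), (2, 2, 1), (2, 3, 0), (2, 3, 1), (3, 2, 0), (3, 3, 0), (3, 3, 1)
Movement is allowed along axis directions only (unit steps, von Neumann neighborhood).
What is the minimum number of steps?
6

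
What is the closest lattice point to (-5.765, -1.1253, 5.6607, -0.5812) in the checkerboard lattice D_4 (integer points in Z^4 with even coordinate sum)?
(-6, -1, 6, -1)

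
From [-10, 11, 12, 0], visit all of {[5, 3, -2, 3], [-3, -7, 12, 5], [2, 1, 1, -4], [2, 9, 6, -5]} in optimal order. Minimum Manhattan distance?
88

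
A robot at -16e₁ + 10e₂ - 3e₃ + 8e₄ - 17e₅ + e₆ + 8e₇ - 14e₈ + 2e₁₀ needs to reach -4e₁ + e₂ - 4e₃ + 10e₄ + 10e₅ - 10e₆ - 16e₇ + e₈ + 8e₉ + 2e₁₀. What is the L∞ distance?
27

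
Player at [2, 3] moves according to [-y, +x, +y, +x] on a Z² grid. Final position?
(4, 3)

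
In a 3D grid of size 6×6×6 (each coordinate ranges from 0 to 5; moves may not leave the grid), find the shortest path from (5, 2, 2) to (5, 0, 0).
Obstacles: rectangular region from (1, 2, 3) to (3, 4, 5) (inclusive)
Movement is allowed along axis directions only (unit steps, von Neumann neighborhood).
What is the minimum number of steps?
4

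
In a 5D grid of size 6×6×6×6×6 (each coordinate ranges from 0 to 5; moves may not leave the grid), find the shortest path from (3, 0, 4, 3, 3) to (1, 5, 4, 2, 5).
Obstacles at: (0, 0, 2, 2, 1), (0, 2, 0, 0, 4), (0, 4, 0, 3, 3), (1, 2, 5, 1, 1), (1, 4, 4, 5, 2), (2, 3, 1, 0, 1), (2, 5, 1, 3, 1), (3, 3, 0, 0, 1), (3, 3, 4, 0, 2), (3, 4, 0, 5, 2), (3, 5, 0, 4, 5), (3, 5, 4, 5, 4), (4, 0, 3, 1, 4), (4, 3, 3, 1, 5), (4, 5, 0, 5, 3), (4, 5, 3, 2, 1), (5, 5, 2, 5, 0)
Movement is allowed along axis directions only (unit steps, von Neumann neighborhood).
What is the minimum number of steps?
10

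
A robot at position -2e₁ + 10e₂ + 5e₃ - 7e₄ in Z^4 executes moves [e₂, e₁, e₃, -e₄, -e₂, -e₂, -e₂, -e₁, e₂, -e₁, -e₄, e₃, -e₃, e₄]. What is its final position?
(-3, 9, 6, -8)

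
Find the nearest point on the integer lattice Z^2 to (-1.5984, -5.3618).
(-2, -5)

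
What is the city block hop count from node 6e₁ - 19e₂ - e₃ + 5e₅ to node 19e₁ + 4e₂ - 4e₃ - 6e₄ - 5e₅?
55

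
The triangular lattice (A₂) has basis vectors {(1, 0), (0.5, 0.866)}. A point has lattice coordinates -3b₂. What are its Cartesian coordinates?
(-1.5, -2.598)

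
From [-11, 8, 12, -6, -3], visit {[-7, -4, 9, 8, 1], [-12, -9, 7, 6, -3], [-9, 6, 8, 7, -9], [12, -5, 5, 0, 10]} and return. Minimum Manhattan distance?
174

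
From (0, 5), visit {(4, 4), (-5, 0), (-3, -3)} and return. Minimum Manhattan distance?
34
(one optimal route: (0, 5) → (4, 4) → (-5, 0) → (-3, -3) → (0, 5))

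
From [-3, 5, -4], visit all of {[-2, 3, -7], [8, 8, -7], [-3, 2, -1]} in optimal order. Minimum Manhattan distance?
29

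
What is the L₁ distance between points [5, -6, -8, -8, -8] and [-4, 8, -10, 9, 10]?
60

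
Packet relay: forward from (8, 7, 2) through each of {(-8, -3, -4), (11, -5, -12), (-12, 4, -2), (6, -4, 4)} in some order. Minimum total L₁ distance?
79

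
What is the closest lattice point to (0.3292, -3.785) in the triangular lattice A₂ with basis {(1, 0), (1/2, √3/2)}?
(0, -3.464)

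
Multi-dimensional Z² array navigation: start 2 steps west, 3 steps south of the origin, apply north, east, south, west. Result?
(-2, -3)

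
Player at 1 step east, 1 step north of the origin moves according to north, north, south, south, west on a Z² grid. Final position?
(0, 1)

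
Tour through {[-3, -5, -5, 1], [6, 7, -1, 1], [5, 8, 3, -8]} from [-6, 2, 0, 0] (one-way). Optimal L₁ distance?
56
(one optimal route: (-6, 2, 0, 0) → (-3, -5, -5, 1) → (6, 7, -1, 1) → (5, 8, 3, -8))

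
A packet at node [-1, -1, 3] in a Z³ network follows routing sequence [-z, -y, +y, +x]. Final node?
(0, -1, 2)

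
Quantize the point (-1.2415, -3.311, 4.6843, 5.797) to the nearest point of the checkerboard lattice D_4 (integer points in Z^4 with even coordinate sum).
(-1, -3, 4, 6)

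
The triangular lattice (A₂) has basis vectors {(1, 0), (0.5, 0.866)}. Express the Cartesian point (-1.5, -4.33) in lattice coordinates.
b₁ - 5b₂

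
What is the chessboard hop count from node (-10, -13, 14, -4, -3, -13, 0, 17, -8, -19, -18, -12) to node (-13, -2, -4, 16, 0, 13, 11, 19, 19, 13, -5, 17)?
32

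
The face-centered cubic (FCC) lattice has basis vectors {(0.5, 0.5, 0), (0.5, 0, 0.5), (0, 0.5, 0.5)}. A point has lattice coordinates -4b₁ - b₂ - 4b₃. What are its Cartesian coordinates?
(-2.5, -4, -2.5)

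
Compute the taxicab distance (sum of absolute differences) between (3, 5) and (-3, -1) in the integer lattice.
12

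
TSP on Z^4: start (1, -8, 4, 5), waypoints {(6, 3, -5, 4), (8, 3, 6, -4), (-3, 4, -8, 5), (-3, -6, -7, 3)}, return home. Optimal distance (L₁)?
96
(one optimal route: (1, -8, 4, 5) → (8, 3, 6, -4) → (6, 3, -5, 4) → (-3, 4, -8, 5) → (-3, -6, -7, 3) → (1, -8, 4, 5))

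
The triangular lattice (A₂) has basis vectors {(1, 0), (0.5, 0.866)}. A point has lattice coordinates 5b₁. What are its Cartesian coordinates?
(5, 0)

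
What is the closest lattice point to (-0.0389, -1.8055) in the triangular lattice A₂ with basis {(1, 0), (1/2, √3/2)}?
(0, -1.732)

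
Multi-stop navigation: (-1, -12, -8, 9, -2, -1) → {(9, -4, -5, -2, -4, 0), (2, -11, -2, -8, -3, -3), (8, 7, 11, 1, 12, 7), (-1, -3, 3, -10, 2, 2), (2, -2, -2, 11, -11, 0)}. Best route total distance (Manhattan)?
171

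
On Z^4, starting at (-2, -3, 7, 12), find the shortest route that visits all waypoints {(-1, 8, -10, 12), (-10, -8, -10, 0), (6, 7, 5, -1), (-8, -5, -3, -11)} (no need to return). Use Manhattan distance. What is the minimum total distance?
129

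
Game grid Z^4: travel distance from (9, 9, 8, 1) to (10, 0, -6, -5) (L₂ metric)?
17.72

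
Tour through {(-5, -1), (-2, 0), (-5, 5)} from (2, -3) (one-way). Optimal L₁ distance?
17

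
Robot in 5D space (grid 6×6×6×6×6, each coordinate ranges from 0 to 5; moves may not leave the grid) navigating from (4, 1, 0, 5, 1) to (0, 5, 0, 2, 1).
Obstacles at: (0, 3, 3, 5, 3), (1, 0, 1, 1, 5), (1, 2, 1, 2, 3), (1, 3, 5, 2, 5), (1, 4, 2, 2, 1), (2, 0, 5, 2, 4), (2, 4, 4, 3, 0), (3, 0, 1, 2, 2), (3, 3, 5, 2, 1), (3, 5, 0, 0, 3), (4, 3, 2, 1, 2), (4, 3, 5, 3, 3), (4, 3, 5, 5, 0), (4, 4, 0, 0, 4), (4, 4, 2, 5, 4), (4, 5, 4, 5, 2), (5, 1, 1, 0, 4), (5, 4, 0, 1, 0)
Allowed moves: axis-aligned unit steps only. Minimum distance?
11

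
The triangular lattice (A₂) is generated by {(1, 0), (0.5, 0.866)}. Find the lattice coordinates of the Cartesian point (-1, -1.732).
-2b₂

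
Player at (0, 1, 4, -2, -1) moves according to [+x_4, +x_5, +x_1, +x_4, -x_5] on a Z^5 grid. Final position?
(1, 1, 4, 0, -1)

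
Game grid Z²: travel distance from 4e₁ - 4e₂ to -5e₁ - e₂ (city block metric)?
12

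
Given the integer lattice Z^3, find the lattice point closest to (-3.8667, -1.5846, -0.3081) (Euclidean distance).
(-4, -2, 0)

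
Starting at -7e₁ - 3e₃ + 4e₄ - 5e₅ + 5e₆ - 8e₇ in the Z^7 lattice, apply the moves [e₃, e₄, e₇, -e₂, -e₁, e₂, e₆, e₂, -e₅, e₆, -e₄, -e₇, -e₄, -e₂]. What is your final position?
(-8, 0, -2, 3, -6, 7, -8)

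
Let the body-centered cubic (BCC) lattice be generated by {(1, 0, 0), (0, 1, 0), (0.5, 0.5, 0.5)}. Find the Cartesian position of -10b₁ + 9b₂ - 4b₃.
(-12, 7, -2)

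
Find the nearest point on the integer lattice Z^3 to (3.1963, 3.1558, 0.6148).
(3, 3, 1)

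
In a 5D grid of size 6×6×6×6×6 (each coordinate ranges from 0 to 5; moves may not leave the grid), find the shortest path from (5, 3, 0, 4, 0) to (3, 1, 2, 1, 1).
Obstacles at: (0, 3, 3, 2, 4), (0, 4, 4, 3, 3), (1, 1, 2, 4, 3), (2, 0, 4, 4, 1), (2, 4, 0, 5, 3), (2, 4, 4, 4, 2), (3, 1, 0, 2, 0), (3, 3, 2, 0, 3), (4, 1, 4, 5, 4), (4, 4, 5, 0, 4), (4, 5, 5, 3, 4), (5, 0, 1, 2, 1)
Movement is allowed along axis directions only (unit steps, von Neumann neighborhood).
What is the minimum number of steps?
10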